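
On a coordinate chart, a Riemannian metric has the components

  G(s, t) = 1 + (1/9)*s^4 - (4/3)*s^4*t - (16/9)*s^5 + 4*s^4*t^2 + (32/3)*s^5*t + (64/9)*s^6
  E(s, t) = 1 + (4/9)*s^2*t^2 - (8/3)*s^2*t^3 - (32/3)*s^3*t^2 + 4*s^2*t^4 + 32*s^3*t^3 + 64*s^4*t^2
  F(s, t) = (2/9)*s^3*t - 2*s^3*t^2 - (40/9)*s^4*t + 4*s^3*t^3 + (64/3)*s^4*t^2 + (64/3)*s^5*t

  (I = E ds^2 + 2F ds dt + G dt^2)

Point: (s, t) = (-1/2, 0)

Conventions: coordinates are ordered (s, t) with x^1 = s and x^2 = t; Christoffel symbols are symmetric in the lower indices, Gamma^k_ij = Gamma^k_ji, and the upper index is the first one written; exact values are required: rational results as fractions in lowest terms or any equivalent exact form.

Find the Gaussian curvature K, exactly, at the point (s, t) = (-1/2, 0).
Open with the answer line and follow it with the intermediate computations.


Answer: K = -112896/28561

E = 1, F = 0, G = 169/144, EG - F^2 = 169/144 at the point
E_s = 0, E_t = 0, F_s = 0, F_t = -35/36, G_s = -35/18, G_t = -5/12
E_tt = 98/9, F_st = 163/18, G_ss = 163/9
Apply the Brioschi formula K = (det M1 - det M2)/(EG - F^2)^2 over the derivative matrices of E, F, G.
M1 = [[-E_tt/2 + F_st - G_ss/2, E_s/2, F_s - E_t/2], [F_t - G_s/2, E, F], [G_t/2, F, G]] = [[-49/9, 0, 0], [0, 1, 0], [-5/24, 0, 169/144]]; det M1 = -8281/1296
M2 = [[0, E_t/2, G_s/2], [E_t/2, E, F], [G_s/2, F, G]] = [[0, 0, -35/36], [0, 1, 0], [-35/36, 0, 169/144]]; det M2 = -1225/1296
det M1 - det M2 = -49/9; K = -49/9 / (169/144)^2 = -112896/28561


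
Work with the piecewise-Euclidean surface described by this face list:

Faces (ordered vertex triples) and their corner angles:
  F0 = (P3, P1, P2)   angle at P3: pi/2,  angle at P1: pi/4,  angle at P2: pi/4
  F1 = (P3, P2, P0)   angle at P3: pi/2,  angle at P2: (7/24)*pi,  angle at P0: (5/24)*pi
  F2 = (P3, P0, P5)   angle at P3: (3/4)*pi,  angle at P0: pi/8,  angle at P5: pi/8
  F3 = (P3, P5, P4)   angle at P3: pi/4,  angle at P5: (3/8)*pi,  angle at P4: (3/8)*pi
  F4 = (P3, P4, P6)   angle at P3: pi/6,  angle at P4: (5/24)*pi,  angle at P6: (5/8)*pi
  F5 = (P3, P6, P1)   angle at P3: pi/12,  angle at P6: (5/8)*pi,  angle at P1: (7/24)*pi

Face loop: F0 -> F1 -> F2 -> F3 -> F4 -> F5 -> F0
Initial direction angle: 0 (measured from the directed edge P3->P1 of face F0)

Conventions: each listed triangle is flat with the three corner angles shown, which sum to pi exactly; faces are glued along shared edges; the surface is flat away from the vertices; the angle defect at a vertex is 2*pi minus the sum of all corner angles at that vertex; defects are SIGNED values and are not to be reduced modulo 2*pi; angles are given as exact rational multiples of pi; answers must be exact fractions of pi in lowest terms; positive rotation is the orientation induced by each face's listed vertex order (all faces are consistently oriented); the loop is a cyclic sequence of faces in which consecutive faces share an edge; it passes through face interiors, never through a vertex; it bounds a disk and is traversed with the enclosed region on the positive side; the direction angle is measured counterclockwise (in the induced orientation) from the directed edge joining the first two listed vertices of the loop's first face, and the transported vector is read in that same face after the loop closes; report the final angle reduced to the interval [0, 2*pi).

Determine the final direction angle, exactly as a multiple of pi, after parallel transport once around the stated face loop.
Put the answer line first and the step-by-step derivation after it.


Answer: final direction angle = (7/4)*pi

enclosed vertex P3: corner angles sum to (9/4)*pi, defect = 2*pi - (9/4)*pi = -pi/4
transport around the loop rotates by the sum of enclosed defects; add to the initial angle mod 2*pi
final angle = 0 - pi/4 = (7/4)*pi (mod 2*pi)


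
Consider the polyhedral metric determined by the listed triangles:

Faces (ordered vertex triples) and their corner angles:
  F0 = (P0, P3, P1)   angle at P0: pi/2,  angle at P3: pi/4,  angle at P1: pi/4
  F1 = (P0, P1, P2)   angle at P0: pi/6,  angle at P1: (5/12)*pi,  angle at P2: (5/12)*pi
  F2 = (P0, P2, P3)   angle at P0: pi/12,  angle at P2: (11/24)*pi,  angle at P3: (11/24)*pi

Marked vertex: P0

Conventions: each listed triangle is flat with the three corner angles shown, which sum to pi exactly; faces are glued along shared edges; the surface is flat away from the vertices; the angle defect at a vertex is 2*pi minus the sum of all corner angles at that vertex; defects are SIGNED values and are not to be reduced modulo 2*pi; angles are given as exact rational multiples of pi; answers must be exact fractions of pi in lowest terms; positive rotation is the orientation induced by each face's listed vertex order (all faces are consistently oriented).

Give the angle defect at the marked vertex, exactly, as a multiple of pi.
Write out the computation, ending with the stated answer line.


Sum of corner angles at P0: (3/4)*pi
defect = 2*pi - (3/4)*pi

Answer: defect(P0) = (5/4)*pi


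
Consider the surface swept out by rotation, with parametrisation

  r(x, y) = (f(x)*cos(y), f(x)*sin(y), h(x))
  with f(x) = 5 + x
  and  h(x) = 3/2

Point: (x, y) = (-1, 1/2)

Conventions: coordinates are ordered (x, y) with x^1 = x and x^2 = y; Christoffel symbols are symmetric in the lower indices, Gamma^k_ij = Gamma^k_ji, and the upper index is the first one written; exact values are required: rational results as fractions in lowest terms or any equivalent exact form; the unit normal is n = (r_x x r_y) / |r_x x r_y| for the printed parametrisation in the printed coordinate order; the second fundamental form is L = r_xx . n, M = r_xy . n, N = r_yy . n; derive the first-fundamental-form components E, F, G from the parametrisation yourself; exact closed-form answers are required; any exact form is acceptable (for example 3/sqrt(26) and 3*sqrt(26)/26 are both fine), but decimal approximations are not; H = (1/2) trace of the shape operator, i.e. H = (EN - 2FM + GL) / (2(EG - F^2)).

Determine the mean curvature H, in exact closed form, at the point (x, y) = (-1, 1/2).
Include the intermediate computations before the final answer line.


f = 4, f' = 1, f'' = 0, h' = 0, h'' = 0
E = 1, F = 0, G = 16; answer radicand W^2 = 1
unnormalised second-form numerators: l = 0, m = 0, n = 0; L = l/sqrt(1), and similarly M = m/sqrt(W^2), N = n/sqrt(W^2)
H = (E*n - 2*F*m + G*l) / (2*(EG - F^2)*sqrt(W^2)); E*n - 2*F*m + G*l = 0, EG - F^2 = 16, so H = (0)/sqrt(1)

Answer: H = 0


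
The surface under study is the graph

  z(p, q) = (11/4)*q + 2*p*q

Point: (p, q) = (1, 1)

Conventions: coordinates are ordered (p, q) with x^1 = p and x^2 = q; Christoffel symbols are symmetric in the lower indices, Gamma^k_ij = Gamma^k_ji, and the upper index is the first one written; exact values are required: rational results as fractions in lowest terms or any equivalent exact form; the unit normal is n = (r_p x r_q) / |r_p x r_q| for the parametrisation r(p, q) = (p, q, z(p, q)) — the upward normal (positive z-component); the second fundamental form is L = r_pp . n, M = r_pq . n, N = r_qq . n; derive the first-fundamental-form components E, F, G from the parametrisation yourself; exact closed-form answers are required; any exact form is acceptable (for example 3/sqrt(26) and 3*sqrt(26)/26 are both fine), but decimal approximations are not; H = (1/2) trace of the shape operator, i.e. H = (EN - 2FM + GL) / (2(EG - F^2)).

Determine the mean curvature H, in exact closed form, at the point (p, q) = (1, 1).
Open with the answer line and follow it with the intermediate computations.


Answer: H = -1216/9261

z_p = 2, z_q = 19/4, z_pp = 0, z_pq = 2, z_qq = 0
E = 5, F = 19/2, G = 377/16; answer radicand W^2 = 441/16
unnormalised second-form numerators: l = 0, m = 2, n = 0; L = l/sqrt(441/16), and similarly M = m/sqrt(W^2), N = n/sqrt(W^2)
H = (E*n - 2*F*m + G*l) / (2*(EG - F^2)*sqrt(W^2)); E*n - 2*F*m + G*l = -38, EG - F^2 = 441/16, so H = (-304/441)/sqrt(441/16)


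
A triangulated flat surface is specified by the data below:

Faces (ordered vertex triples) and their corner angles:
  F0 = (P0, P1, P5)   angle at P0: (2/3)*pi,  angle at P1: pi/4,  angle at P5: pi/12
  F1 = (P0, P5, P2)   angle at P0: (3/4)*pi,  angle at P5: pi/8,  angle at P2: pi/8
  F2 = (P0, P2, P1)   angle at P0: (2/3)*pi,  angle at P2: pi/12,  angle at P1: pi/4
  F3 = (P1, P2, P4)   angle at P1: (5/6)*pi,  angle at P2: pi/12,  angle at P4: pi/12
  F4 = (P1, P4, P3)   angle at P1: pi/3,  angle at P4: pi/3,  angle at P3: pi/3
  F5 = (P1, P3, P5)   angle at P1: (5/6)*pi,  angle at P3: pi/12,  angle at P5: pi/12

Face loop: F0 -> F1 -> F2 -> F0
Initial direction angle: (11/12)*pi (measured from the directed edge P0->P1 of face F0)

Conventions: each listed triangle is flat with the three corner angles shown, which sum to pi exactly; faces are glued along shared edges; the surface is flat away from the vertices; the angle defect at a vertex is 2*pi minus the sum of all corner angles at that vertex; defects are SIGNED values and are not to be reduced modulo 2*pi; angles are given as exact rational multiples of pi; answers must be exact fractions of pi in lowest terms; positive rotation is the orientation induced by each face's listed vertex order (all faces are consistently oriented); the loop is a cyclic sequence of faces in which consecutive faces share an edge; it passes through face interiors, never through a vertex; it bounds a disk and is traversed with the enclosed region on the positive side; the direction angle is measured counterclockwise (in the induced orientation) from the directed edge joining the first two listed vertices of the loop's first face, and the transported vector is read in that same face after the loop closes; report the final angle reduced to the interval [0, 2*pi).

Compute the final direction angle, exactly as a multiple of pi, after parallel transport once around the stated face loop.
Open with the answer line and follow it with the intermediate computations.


Answer: final direction angle = (5/6)*pi

enclosed vertex P0: corner angles sum to (25/12)*pi, defect = 2*pi - (25/12)*pi = -pi/12
transport around the loop rotates by the sum of enclosed defects; add to the initial angle mod 2*pi
final angle = (11/12)*pi - pi/12 = (5/6)*pi (mod 2*pi)


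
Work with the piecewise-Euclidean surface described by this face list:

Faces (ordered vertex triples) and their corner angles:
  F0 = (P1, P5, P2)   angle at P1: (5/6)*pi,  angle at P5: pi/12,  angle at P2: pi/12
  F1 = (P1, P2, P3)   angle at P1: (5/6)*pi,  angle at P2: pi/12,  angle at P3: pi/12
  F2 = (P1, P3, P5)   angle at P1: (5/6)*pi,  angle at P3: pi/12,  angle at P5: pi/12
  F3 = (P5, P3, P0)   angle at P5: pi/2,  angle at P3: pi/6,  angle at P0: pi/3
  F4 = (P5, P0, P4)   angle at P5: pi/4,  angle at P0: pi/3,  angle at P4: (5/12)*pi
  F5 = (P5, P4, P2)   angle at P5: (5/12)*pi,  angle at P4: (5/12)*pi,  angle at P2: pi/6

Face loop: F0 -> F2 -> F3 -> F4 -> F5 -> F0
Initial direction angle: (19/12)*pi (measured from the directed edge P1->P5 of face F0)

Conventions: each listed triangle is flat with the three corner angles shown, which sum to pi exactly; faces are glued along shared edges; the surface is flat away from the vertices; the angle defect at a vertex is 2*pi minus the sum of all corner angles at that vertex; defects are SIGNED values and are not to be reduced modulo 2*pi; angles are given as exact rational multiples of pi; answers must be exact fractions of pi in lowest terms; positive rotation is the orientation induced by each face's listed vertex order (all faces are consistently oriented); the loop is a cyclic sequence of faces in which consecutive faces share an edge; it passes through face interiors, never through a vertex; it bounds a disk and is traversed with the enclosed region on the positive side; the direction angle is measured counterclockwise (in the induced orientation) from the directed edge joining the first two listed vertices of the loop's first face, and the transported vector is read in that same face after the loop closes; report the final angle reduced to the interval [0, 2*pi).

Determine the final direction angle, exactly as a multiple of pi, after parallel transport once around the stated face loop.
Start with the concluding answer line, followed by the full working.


Answer: final direction angle = pi/4

enclosed vertex P5: corner angles sum to (4/3)*pi, defect = 2*pi - (4/3)*pi = (2/3)*pi
by Gauss-Bonnet the loop rotates the vector by the enclosed defect sum (positive orientation, mod 2*pi)
final angle = (19/12)*pi + (2/3)*pi = pi/4 (mod 2*pi)


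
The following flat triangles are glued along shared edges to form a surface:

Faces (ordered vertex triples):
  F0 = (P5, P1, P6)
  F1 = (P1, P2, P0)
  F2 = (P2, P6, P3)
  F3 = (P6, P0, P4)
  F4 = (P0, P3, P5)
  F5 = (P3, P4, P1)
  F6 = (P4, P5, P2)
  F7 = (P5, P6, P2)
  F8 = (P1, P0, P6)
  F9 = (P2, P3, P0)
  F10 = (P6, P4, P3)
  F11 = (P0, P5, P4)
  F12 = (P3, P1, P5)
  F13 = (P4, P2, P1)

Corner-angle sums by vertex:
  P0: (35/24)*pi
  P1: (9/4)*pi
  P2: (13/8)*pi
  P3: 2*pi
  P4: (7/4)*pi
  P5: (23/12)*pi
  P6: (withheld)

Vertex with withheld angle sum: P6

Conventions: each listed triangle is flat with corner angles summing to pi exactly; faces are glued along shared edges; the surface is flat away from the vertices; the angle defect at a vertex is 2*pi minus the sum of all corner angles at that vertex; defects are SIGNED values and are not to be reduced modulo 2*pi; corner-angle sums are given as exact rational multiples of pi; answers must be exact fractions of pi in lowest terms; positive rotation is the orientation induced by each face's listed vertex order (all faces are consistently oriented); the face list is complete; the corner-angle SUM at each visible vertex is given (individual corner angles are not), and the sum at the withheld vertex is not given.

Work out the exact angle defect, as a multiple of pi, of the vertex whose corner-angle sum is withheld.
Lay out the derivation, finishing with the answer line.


V = 7, E = 21, F = 14; chi = V - E + F = 0
Gauss-Bonnet: total defect = 2*pi*chi = 0; visible defects sum to pi

Answer: defect(P6) = -pi


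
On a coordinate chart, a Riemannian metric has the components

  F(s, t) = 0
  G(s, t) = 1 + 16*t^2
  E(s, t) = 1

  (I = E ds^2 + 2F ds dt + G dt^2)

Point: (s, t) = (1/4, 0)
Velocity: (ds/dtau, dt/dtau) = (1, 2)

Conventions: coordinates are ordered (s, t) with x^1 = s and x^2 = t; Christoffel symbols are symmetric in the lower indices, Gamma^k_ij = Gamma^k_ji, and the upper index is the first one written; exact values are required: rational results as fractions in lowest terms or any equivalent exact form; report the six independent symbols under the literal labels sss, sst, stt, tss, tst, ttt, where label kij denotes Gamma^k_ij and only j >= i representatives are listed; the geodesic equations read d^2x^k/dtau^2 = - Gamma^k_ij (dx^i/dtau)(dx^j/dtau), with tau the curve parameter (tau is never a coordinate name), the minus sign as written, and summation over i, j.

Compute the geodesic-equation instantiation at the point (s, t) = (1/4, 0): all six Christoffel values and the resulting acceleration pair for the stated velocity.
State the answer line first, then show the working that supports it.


Answer: Gamma_sss = 0, Gamma_sst = 0, Gamma_stt = 0, Gamma_tss = 0, Gamma_tst = 0, Gamma_ttt = 0; accelerations (d^2s/dtau^2, d^2t/dtau^2) = (0, 0)

E = 1, F = 0, G = 1 at the point
E_s = 0, E_t = 0, F_s = 0, F_t = 0, G_s = 0, G_t = 0
EG - F^2 = 1;  g^inv = (1) * [[1, 0], [0, 1]]
first-kind symbols [ij,l] = (1/2)(d_i g_jl + d_j g_il - d_l g_ij): [ss,s] = E_s/2 = 0, [ss,t] = F_s - E_t/2 = 0, [st,s] = E_t/2 = 0, [st,t] = G_s/2 = 0, [tt,s] = F_t - G_s/2 = 0, [tt,t] = G_t/2 = 0
Gamma^s_ij = (G*[ij,s] - F*[ij,t])/(EG - F^2), Gamma^t_ij = (E*[ij,t] - F*[ij,s])/(EG - F^2)
Gamma_sss = 0, Gamma_sst = 0, Gamma_stt = 0, Gamma_tss = 0, Gamma_tst = 0, Gamma_ttt = 0
d^2s/dtau^2 = -(Gamma_sss*(1)^2 + 2*Gamma_sst*(1)*(2) + Gamma_stt*(2)^2) = 0
d^2t/dtau^2 = -(Gamma_tss*(1)^2 + 2*Gamma_tst*(1)*(2) + Gamma_ttt*(2)^2) = 0


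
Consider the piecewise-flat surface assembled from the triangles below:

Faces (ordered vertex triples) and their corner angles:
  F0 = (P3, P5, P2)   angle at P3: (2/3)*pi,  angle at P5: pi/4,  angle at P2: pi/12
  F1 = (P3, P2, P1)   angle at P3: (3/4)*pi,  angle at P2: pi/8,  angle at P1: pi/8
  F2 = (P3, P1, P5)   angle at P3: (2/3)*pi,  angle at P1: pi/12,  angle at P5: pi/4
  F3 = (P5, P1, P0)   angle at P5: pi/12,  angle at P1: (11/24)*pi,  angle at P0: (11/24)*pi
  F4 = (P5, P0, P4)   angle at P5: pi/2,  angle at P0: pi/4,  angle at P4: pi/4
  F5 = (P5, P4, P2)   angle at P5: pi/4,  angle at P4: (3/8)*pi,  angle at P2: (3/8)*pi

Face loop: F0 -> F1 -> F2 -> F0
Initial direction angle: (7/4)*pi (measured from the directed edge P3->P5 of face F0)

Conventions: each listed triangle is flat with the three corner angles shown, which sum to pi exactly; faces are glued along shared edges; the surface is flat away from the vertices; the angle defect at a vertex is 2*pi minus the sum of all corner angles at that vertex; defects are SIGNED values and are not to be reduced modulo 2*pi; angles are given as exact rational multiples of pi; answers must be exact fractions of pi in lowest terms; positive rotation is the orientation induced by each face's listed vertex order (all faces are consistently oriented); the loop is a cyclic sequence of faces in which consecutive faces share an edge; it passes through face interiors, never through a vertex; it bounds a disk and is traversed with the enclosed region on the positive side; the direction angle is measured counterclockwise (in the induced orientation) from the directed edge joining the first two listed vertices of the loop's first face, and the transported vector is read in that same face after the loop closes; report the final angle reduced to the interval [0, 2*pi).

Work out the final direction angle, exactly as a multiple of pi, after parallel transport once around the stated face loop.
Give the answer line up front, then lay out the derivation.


Answer: final direction angle = (5/3)*pi

enclosed vertex P3: corner angles sum to (25/12)*pi, defect = 2*pi - (25/12)*pi = -pi/12
adding the enclosed defects to the starting angle (mod 2*pi, induced orientation) gives the holonomy
final angle = (7/4)*pi - pi/12 = (5/3)*pi (mod 2*pi)


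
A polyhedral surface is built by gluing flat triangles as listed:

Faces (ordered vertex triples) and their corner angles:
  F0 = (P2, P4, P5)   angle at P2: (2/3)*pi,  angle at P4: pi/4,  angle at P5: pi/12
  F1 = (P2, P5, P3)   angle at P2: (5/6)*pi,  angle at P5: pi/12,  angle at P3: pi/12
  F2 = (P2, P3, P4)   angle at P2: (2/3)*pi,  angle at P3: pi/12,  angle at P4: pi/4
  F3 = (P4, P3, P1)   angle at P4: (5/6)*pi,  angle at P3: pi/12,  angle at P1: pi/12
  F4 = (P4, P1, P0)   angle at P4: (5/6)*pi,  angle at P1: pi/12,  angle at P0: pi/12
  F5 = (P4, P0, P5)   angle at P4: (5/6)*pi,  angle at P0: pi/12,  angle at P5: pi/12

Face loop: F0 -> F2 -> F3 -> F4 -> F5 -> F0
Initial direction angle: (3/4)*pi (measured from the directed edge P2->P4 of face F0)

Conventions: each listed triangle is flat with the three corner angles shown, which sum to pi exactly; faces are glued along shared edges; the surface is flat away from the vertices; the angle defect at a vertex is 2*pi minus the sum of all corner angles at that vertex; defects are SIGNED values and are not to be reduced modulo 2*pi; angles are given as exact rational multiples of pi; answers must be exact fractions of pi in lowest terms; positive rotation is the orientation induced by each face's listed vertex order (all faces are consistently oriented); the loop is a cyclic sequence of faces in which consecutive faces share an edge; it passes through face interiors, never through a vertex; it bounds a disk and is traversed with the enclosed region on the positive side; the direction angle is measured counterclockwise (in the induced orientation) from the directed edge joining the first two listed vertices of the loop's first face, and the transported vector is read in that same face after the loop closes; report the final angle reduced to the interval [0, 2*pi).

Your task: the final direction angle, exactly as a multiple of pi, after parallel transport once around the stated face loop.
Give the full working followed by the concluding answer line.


enclosed vertex P4: corner angles sum to 3*pi, defect = 2*pi - 3*pi = -pi
final direction = starting direction + enclosed defect total, reduced mod 2*pi (induced orientation)
final angle = (3/4)*pi - pi = (7/4)*pi (mod 2*pi)

Answer: final direction angle = (7/4)*pi


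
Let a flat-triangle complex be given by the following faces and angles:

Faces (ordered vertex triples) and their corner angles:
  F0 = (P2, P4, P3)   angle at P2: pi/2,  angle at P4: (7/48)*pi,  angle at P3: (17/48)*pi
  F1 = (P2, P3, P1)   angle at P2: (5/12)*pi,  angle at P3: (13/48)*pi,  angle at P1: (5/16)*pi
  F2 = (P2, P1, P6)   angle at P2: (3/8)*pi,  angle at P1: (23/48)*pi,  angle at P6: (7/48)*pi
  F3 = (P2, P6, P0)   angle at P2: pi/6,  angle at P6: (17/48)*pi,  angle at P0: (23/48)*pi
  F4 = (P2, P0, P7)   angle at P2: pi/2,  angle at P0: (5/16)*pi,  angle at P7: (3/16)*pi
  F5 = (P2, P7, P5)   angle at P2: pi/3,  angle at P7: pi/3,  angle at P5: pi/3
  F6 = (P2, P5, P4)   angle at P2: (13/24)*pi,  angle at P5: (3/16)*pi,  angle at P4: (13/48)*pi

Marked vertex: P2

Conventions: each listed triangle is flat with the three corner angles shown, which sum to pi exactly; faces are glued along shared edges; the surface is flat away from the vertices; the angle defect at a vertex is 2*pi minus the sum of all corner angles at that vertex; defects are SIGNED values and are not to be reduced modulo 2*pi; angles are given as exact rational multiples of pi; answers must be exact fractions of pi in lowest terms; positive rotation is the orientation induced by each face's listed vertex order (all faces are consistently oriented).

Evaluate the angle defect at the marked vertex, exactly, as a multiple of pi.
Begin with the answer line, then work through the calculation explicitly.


Answer: defect(P2) = (-5/6)*pi

Sum of corner angles at P2: (17/6)*pi
defect = 2*pi - (17/6)*pi


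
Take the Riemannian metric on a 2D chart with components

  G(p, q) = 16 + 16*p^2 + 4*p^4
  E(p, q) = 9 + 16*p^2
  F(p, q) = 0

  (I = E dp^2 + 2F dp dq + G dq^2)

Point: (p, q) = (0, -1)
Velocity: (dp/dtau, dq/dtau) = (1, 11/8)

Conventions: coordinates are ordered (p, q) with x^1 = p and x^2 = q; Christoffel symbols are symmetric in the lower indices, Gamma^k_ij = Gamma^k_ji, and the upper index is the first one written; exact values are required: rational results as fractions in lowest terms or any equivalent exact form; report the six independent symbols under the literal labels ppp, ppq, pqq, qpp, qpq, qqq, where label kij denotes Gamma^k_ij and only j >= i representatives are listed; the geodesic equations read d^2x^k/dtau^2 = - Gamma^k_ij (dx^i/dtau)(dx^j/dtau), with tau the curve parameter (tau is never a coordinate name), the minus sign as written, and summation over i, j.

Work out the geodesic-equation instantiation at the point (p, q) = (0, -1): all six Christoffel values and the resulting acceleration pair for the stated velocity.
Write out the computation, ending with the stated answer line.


E = 9, F = 0, G = 16 at the point
E_p = 0, E_q = 0, F_p = 0, F_q = 0, G_p = 0, G_q = 0
EG - F^2 = 144;  g^inv = (1/144) * [[16, 0], [0, 9]]
first-kind symbols [ij,l] = (1/2)(d_i g_jl + d_j g_il - d_l g_ij): [pp,p] = E_p/2 = 0, [pp,q] = F_p - E_q/2 = 0, [pq,p] = E_q/2 = 0, [pq,q] = G_p/2 = 0, [qq,p] = F_q - G_p/2 = 0, [qq,q] = G_q/2 = 0
Gamma^p_ij = (G*[ij,p] - F*[ij,q])/(EG - F^2), Gamma^q_ij = (E*[ij,q] - F*[ij,p])/(EG - F^2)
Gamma_ppp = 0, Gamma_ppq = 0, Gamma_pqq = 0, Gamma_qpp = 0, Gamma_qpq = 0, Gamma_qqq = 0
d^2p/dtau^2 = -(Gamma_ppp*(1)^2 + 2*Gamma_ppq*(1)*(11/8) + Gamma_pqq*(11/8)^2) = 0
d^2q/dtau^2 = -(Gamma_qpp*(1)^2 + 2*Gamma_qpq*(1)*(11/8) + Gamma_qqq*(11/8)^2) = 0

Answer: Gamma_ppp = 0, Gamma_ppq = 0, Gamma_pqq = 0, Gamma_qpp = 0, Gamma_qpq = 0, Gamma_qqq = 0; accelerations (d^2p/dtau^2, d^2q/dtau^2) = (0, 0)


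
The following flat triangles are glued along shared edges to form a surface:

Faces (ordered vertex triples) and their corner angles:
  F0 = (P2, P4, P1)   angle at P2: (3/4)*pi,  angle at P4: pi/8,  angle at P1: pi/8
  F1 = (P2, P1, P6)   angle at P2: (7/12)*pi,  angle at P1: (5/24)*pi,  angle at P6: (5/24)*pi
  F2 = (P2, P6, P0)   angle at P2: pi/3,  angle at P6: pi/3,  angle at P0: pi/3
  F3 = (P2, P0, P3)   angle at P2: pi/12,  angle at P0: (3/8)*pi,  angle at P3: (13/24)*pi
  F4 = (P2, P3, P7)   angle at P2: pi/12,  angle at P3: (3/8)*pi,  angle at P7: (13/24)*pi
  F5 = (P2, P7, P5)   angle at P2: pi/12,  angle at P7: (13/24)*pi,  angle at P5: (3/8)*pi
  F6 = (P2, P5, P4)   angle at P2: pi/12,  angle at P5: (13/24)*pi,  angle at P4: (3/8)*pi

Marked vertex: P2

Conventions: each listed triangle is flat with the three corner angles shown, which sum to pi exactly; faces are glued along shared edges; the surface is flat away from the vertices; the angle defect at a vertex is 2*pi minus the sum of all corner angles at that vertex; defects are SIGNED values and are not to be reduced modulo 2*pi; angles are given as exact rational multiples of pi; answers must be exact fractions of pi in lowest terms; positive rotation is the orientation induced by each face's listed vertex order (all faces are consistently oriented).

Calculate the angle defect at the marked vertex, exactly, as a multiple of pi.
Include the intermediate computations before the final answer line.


Sum of corner angles at P2: 2*pi
defect = 2*pi - 2*pi

Answer: defect(P2) = 0


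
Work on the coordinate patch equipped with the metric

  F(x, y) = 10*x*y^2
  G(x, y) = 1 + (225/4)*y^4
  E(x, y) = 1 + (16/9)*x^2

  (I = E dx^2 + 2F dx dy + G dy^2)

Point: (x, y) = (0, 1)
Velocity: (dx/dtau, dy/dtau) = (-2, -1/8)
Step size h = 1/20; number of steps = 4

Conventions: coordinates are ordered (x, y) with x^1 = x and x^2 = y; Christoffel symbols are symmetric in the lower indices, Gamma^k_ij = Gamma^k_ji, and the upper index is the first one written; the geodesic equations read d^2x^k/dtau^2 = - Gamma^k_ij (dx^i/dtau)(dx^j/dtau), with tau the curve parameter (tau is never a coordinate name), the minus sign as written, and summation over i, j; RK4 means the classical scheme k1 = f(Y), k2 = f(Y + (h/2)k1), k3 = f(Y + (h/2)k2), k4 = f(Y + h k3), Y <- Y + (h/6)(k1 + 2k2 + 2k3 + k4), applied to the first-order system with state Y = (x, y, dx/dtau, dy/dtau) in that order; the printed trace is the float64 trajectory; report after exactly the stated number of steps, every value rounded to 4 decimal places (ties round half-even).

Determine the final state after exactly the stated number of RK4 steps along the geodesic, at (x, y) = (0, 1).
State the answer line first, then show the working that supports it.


Answer: x = -0.3996, y = 0.9595, dx/dtau = -1.9937, dy/dtau = -0.2864

f(Y) = (dx/dtau, dy/dtau, -Gamma^x_ij Y'^i Y'^j, -Gamma^y_ij Y'^i Y'^j) with the Gammas evaluated at the stage position; h = 0.050000; intermediate values shown to 6 dp
step 0: x = 0.0000, y = 1.0000, dx/dtau = -2.0000, dy/dtau = -0.1250
step 1:
  k1: at (x, y) = (0.000000, 1.000000), (dx/dtau, dy/dtau) = (-2.000000, -0.125000); Gamma_xxx = 0.000000, Gamma_xxy = 0.000000, Gamma_xyy = 0.000000, Gamma_yxx = 0.174672, Gamma_yxy = 0.000000, Gamma_yyy = 1.965066; k1 = (-2.000000, -0.125000, 0.000000, -0.729394)
  k2: at (x, y) = (-0.050000, 0.996875), (dx/dtau, dy/dtau) = (-2.000000, -0.143235); Gamma_xxx = -0.001572, Gamma_xxy = 0.000000, Gamma_xyy = -0.017627, Gamma_yxx = 0.175717, Gamma_yxy = 0.000000, Gamma_yyy = 1.970637; k2 = (-2.000000, -0.143235, 0.006649, -0.743297)
  k3: at (x, y) = (-0.050000, 0.996419), (dx/dtau, dy/dtau) = (-1.999834, -0.143582); Gamma_xxx = -0.001575, Gamma_xxy = 0.000000, Gamma_xyy = -0.017650, Gamma_yxx = 0.175872, Gamma_yxy = 0.000000, Gamma_yyy = 1.971474; k3 = (-1.999834, -0.143582, 0.006661, -0.744015)
  k4: at (x, y) = (-0.099992, 0.992821), (dx/dtau, dy/dtau) = (-1.999667, -0.162201); Gamma_xxx = -0.003193, Gamma_xxy = 0.000000, Gamma_xyy = -0.035665, Gamma_yxx = 0.177061, Gamma_yxy = 0.000000, Gamma_yyy = 1.977633; k4 = (-1.999667, -0.162201, 0.013707, -0.760037)
  Y <- Y + (h/6)(k1 + 2k2 + 2k3 + k4): x = -0.1000, y = 0.9928, dx/dtau = -1.9997, dy/dtau = -0.1622
step 2:
  k1: at (x, y) = (-0.099994, 0.992826), (dx/dtau, dy/dtau) = (-1.999664, -0.162200); Gamma_xxx = -0.003193, Gamma_xxy = 0.000000, Gamma_xyy = -0.035666, Gamma_yxx = 0.177059, Gamma_yxy = 0.000000, Gamma_yyy = 1.977623; k1 = (-1.999664, -0.162200, 0.013707, -0.760027)
  k2: at (x, y) = (-0.149986, 0.988771), (dx/dtau, dy/dtau) = (-1.999321, -0.181201); Gamma_xxx = -0.004865, Gamma_xxy = 0.000000, Gamma_xyy = -0.054119, Gamma_yxx = 0.178388, Gamma_yxy = 0.000000, Gamma_yyy = 1.984329; k2 = (-1.999321, -0.181201, 0.021225, -0.778221)
  k3: at (x, y) = (-0.149977, 0.988296), (dx/dtau, dy/dtau) = (-1.999133, -0.181656); Gamma_xxx = -0.004874, Gamma_xxy = 0.000000, Gamma_xyy = -0.054192, Gamma_yxx = 0.178553, Gamma_yxy = 0.000000, Gamma_yyy = 1.985211; k3 = (-1.999133, -0.181656, 0.021268, -0.779103)
  k4: at (x, y) = (-0.199951, 0.983744), (dx/dtau, dy/dtau) = (-1.998601, -0.201156); Gamma_xxx = -0.006613, Gamma_xxy = 0.000000, Gamma_xyy = -0.073189, Gamma_yxx = 0.180041, Gamma_yxy = 0.000000, Gamma_yyy = 1.992539; k4 = (-1.998601, -0.201156, 0.029377, -0.799783)
  Y <- Y + (h/6)(k1 + 2k2 + 2k3 + k4): x = -0.2000, y = 0.9838, dx/dtau = -1.9986, dy/dtau = -0.2012
step 3:
  k1: at (x, y) = (-0.199954, 0.983751), (dx/dtau, dy/dtau) = (-1.998597, -0.201154); Gamma_xxx = -0.006613, Gamma_xxy = 0.000000, Gamma_xyy = -0.073188, Gamma_yxx = 0.180039, Gamma_yxy = 0.000000, Gamma_yyy = 1.992525; k1 = (-1.998597, -0.201154, 0.029377, -0.799769)
  k2: at (x, y) = (-0.249919, 0.978722), (dx/dtau, dy/dtau) = (-1.997862, -0.221148); Gamma_xxx = -0.008427, Gamma_xxy = 0.000000, Gamma_xyy = -0.092785, Gamma_yxx = 0.181681, Gamma_yxy = 0.000000, Gamma_yyy = 2.000420; k2 = (-1.997862, -0.221148, 0.038173, -0.823005)
  k3: at (x, y) = (-0.249901, 0.978222), (dx/dtau, dy/dtau) = (-1.997642, -0.221729); Gamma_xxx = -0.008443, Gamma_xxy = 0.000000, Gamma_xyy = -0.092917, Gamma_yxx = 0.181859, Gamma_yxy = 0.000000, Gamma_yyy = 2.001356; k3 = (-1.997642, -0.221729, 0.038261, -0.824116)
  k4: at (x, y) = (-0.299836, 0.972664), (dx/dtau, dy/dtau) = (-1.996684, -0.242360); Gamma_xxx = -0.010349, Gamma_xxy = 0.000000, Gamma_xyy = -0.113243, Gamma_yxx = 0.183679, Gamma_yxy = 0.000000, Gamma_yyy = 2.009906; k4 = (-1.996684, -0.242360, 0.047910, -0.850342)
  Y <- Y + (h/6)(k1 + 2k2 + 2k3 + k4): x = -0.2998, y = 0.9727, dx/dtau = -1.9967, dy/dtau = -0.2424
step 4:
  k1: at (x, y) = (-0.299840, 0.972674), (dx/dtau, dy/dtau) = (-1.996679, -0.242357); Gamma_xxx = -0.010349, Gamma_xxy = 0.000000, Gamma_xyy = -0.113241, Gamma_yxx = 0.183676, Gamma_yxy = 0.000000, Gamma_yyy = 2.009889; k1 = (-1.996679, -0.242357, 0.047909, -0.850321)
  k2: at (x, y) = (-0.349757, 0.966615), (dx/dtau, dy/dtau) = (-1.995481, -0.263615); Gamma_xxx = -0.012356, Gamma_xxy = 0.000000, Gamma_xyy = -0.134362, Gamma_yxx = 0.185667, Gamma_yxy = 0.000000, Gamma_yyy = 2.019020; k2 = (-1.995481, -0.263615, 0.058537, -0.879623)
  k3: at (x, y) = (-0.349727, 0.966083), (dx/dtau, dy/dtau) = (-1.995215, -0.264348); Gamma_xxx = -0.012381, Gamma_xxy = 0.000000, Gamma_xyy = -0.134566, Gamma_yxx = 0.185862, Gamma_yxy = 0.000000, Gamma_yyy = 2.020024; k3 = (-1.995215, -0.264348, 0.058692, -0.881052)
  k4: at (x, y) = (-0.399601, 0.959456), (dx/dtau, dy/dtau) = (-1.993744, -0.286410); Gamma_xxx = -0.014512, Gamma_xxy = 0.000000, Gamma_xyy = -0.156645, Gamma_yxx = 0.188055, Gamma_yxy = 0.000000, Gamma_yyy = 2.029843; k4 = (-1.993744, -0.286410, 0.070537, -0.914030)
  Y <- Y + (h/6)(k1 + 2k2 + 2k3 + k4): x = -0.3996, y = 0.9595, dx/dtau = -1.9937, dy/dtau = -0.2864


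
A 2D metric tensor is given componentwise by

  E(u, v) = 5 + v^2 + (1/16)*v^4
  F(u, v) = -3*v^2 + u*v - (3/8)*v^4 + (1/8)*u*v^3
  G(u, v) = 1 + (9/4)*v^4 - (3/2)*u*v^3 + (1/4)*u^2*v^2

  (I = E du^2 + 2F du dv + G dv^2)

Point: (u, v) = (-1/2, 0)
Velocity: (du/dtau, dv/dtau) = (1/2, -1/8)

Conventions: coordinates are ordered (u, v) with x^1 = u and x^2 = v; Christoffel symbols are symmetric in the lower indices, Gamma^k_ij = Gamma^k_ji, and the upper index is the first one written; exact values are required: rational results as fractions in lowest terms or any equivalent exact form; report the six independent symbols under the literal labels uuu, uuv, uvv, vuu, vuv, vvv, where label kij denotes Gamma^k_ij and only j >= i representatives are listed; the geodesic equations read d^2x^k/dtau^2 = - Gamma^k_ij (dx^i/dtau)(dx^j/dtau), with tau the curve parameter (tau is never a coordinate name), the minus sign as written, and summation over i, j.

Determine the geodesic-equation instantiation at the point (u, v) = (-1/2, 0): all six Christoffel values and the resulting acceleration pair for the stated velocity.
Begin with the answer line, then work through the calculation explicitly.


Answer: Gamma_uuu = 0, Gamma_uuv = 0, Gamma_uvv = -1/10, Gamma_vuu = 0, Gamma_vuv = 0, Gamma_vvv = 0; accelerations (d^2u/dtau^2, d^2v/dtau^2) = (1/640, 0)

E = 5, F = 0, G = 1 at the point
E_u = 0, E_v = 0, F_u = 0, F_v = -1/2, G_u = 0, G_v = 0
EG - F^2 = 5;  g^inv = (1/5) * [[1, 0], [0, 5]]
first-kind symbols [ij,l] = (1/2)(d_i g_jl + d_j g_il - d_l g_ij): [uu,u] = E_u/2 = 0, [uu,v] = F_u - E_v/2 = 0, [uv,u] = E_v/2 = 0, [uv,v] = G_u/2 = 0, [vv,u] = F_v - G_u/2 = -1/2, [vv,v] = G_v/2 = 0
Gamma^u_ij = (G*[ij,u] - F*[ij,v])/(EG - F^2), Gamma^v_ij = (E*[ij,v] - F*[ij,u])/(EG - F^2)
Gamma_uuu = 0, Gamma_uuv = 0, Gamma_uvv = -1/10, Gamma_vuu = 0, Gamma_vuv = 0, Gamma_vvv = 0
d^2u/dtau^2 = -(Gamma_uuu*(1/2)^2 + 2*Gamma_uuv*(1/2)*(-1/8) + Gamma_uvv*(-1/8)^2) = 1/640
d^2v/dtau^2 = -(Gamma_vuu*(1/2)^2 + 2*Gamma_vuv*(1/2)*(-1/8) + Gamma_vvv*(-1/8)^2) = 0


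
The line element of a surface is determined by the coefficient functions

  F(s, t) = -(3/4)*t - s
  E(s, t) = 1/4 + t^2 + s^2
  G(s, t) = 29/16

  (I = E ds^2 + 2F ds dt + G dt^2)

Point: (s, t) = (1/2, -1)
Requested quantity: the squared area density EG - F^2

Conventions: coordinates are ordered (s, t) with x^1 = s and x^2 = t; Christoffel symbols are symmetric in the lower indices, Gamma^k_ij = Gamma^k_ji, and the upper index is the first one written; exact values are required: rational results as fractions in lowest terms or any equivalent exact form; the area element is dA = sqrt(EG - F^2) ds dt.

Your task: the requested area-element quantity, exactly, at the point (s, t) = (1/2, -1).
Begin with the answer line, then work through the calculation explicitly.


Answer: EG - F^2 = 85/32

E = 3/2, F = 1/4, G = 29/16; EG - F^2 = 85/32


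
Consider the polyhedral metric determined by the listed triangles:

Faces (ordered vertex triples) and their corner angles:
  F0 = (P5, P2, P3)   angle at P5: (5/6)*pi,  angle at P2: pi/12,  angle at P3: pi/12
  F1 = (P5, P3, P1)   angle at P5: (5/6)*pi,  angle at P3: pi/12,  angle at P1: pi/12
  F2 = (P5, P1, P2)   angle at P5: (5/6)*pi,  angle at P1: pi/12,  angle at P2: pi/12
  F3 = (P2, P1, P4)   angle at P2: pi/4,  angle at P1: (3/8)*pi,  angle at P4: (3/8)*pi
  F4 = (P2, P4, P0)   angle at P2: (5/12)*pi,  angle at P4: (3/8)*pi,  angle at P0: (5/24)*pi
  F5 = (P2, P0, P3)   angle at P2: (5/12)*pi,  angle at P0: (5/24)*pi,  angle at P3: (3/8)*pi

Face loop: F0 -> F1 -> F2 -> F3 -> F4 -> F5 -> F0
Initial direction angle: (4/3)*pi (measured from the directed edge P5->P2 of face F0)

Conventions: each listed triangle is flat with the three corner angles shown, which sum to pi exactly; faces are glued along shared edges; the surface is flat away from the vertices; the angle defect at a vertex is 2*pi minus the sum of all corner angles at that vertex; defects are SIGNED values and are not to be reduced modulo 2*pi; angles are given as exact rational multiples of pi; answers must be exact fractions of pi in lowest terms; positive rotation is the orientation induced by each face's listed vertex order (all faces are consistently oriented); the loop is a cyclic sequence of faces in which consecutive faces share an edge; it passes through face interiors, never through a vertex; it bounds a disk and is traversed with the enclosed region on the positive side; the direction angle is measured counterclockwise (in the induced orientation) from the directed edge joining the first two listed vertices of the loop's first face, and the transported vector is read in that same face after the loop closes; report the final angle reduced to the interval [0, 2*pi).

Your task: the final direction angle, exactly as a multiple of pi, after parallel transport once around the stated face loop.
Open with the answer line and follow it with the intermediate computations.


Answer: final direction angle = (19/12)*pi

enclosed vertex P2: corner angles sum to (5/4)*pi, defect = 2*pi - (5/4)*pi = (3/4)*pi
enclosed vertex P5: corner angles sum to (5/2)*pi, defect = 2*pi - (5/2)*pi = -pi/2
adding the enclosed defects to the starting angle (mod 2*pi, induced orientation) gives the holonomy
final angle = (4/3)*pi + pi/4 = (19/12)*pi (mod 2*pi)


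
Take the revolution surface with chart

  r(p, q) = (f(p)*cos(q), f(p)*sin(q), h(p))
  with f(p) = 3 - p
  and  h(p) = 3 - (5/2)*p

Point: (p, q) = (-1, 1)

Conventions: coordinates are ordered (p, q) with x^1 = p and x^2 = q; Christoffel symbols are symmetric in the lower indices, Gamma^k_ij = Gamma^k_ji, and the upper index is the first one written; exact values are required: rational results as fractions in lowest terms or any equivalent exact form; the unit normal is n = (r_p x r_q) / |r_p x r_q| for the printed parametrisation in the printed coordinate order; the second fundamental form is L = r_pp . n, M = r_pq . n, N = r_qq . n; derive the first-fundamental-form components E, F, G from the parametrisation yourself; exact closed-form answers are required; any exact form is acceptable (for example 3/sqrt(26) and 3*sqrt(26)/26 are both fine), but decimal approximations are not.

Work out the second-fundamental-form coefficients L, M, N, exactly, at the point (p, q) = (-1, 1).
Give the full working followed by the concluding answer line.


f = 4, f' = -1, f'' = 0, h' = -5/2, h'' = 0
E = 29/4, F = 0, G = 16; answer radicand W^2 = 29/4
unnormalised second-form numerators: l = 0, m = 0, n = -10; L = l/sqrt(29/4), and similarly M = m/sqrt(W^2), N = n/sqrt(W^2)

Answer: L = 0, M = 0, N = -20*sqrt(29)/29


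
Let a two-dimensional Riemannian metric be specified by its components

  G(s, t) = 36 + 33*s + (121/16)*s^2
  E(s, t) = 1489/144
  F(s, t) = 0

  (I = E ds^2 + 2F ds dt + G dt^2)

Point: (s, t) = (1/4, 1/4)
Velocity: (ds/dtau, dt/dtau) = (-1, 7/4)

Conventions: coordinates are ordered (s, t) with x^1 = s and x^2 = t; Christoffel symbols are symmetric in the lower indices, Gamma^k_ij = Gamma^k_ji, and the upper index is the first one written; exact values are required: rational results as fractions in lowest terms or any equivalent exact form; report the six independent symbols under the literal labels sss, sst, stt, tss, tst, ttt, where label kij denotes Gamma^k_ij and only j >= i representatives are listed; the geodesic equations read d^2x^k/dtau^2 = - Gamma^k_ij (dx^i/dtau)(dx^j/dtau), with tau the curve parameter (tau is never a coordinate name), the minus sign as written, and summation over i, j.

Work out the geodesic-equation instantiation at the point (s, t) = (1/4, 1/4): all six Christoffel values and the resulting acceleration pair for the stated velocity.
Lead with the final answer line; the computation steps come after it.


Answer: Gamma_sss = 0, Gamma_sst = 0, Gamma_stt = -10593/5956, Gamma_tss = 0, Gamma_tst = 44/107, Gamma_ttt = 0; accelerations (d^2s/dtau^2, d^2t/dtau^2) = (519057/95296, 154/107)

E = 1489/144, F = 0, G = 11449/256 at the point
E_s = 0, E_t = 0, F_s = 0, F_t = 0, G_s = 1177/32, G_t = 0
EG - F^2 = 17047561/36864;  g^inv = (36864/17047561) * [[11449/256, 0], [0, 1489/144]]
first-kind symbols [ij,l] = (1/2)(d_i g_jl + d_j g_il - d_l g_ij): [ss,s] = E_s/2 = 0, [ss,t] = F_s - E_t/2 = 0, [st,s] = E_t/2 = 0, [st,t] = G_s/2 = 1177/64, [tt,s] = F_t - G_s/2 = -1177/64, [tt,t] = G_t/2 = 0
Gamma^s_ij = (G*[ij,s] - F*[ij,t])/(EG - F^2), Gamma^t_ij = (E*[ij,t] - F*[ij,s])/(EG - F^2)
Gamma_sss = 0, Gamma_sst = 0, Gamma_stt = -10593/5956, Gamma_tss = 0, Gamma_tst = 44/107, Gamma_ttt = 0
d^2s/dtau^2 = -(Gamma_sss*(-1)^2 + 2*Gamma_sst*(-1)*(7/4) + Gamma_stt*(7/4)^2) = 519057/95296
d^2t/dtau^2 = -(Gamma_tss*(-1)^2 + 2*Gamma_tst*(-1)*(7/4) + Gamma_ttt*(7/4)^2) = 154/107
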